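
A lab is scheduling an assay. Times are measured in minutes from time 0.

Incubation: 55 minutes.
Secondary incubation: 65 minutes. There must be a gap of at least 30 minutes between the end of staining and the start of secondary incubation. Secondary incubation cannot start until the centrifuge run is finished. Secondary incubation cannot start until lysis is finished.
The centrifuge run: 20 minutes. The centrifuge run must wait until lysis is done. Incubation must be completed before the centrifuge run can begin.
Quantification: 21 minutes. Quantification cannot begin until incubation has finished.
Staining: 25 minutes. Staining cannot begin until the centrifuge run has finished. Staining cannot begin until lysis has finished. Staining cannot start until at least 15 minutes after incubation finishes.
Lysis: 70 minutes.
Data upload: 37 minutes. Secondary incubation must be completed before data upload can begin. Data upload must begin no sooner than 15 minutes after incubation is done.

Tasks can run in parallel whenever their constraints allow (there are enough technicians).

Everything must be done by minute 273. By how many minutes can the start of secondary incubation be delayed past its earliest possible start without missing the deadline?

Incubation has no prerequisites, so it starts at minute 0 and finishes at minute 55.
Nothing blocks lysis, so it runs from minute 0 to minute 70.
For the centrifuge run: lysis (finishes minute 70); incubation (finishes minute 55). Taking the maximum gives a start of minute 70, and it finishes at 70 + 20 = minute 90.
Staining cannot start until the centrifuge run (finishes minute 90); lysis (finishes minute 70); incubation (finishes minute 55, plus 15-minute gap → minute 70). The controlling bound is minute 90, so staining finishes at 90 + 25 = minute 115.
For secondary incubation: staining (finishes minute 115, plus 30-minute gap → minute 145); the centrifuge run (finishes minute 90); lysis (finishes minute 70). Taking the maximum gives a start of minute 145, and it finishes at 145 + 65 = minute 210.

Working backward from the deadline:
Data upload must finish by minute 273; it takes 37 minutes, so it must start by 273 − 37 = minute 236.
Since data upload (must start by minute 236) depends on it, secondary incubation must finish by minute 236. Backing off its 65-minute duration gives a latest start of minute 171.
So secondary incubation can start as early as minute 145 and as late as minute 171, giving 171 − 145 = 26 minutes of slack.

26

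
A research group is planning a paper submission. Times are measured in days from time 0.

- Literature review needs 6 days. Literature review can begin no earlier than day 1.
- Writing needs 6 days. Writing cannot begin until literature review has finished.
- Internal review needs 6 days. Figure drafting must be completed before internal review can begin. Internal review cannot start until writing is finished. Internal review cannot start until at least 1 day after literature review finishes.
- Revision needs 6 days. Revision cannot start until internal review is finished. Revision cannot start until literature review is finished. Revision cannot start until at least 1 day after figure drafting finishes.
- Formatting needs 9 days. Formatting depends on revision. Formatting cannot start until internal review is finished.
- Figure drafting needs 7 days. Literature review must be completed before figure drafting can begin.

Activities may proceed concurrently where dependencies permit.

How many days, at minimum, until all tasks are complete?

After its own release at day 1, literature review can start at day 1 and finishes at day 7.
After literature review (finishes day 7), writing can start at day 7 and finishes at day 13.
Figure drafting cannot begin until literature review (finishes day 7). It runs from day 7 to 7 + 7 = day 14.
Internal review has to wait for figure drafting (finishes day 14); writing (finishes day 13); literature review (finishes day 7, plus 1-day gap → day 8). The latest of these is day 14, so internal review runs day 14 to 14 + 6 = day 20.
For revision: internal review (finishes day 20); literature review (finishes day 7); figure drafting (finishes day 14, plus 1-day gap → day 15). Taking the maximum gives a start of day 20, and it finishes at 20 + 6 = day 26.
Formatting cannot start until revision (finishes day 26); internal review (finishes day 20). The controlling bound is day 26, so formatting finishes at 26 + 9 = day 35.
All tasks are finished once the last one completes. Finish times: Literature review at 7, Figure drafting at 14, Writing at 13, Internal review at 20, Revision at 26, Formatting at 35. The latest is day 35.

35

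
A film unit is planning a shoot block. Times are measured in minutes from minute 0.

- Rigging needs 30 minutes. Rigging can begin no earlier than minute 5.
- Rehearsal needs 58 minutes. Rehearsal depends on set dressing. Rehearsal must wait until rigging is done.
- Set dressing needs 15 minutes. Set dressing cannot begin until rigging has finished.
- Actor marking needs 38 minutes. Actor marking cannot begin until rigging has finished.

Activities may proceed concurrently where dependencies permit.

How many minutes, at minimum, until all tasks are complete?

After its own release at minute 5, rigging can start at minute 5 and finishes at minute 35.
After rigging (finishes minute 35), actor marking can start at minute 35 and finishes at minute 73.
Set dressing cannot begin until rigging (finishes minute 35). It runs from minute 35 to 35 + 15 = minute 50.
Rehearsal cannot start until set dressing (finishes minute 50); rigging (finishes minute 35). The controlling bound is minute 50, so rehearsal finishes at 50 + 58 = minute 108.
All tasks are finished once the last one completes. Finish times: Rigging at 35, Set dressing at 50, Actor marking at 73, Rehearsal at 108. The latest is minute 108.

108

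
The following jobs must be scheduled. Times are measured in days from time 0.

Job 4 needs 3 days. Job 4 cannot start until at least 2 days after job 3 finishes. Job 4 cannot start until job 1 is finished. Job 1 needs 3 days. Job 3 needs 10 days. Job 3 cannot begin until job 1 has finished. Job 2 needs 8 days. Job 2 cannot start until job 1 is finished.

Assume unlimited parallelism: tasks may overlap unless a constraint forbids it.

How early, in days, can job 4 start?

15

Nothing blocks job 1, so it runs from day 0 to day 3.
Job 3 cannot begin until job 1 (finishes day 3). It runs from day 3 to 3 + 10 = day 13.
Job 4 waits on job 3 (finishes day 13, plus 2-day gap → day 15); job 1 (finishes day 3). The latest of these is day 15, which is the earliest job 4 can start.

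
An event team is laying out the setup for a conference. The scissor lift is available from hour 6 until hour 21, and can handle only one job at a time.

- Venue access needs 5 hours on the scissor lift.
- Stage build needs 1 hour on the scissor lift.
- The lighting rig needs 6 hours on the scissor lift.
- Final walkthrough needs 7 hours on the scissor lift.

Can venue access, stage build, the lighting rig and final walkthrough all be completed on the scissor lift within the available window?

The scissor lift window is 21 − 6 = 15 hours.
Running back to back, the jobs need 5 + 1 + 6 + 7 = 19 hours on the scissor lift.
Since 19 > 15, they cannot all fit.

No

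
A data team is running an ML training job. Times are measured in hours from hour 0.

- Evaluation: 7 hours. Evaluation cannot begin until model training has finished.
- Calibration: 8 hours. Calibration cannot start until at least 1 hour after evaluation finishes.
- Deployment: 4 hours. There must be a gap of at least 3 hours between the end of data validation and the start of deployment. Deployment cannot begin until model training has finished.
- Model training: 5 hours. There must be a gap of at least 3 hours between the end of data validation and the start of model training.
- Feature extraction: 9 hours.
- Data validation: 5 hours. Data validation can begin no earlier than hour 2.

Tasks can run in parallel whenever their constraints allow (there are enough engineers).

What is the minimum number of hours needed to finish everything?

31

Nothing blocks feature extraction, so it runs from hour 0 to hour 9.
Data validation waits on its own release at hour 2, so it starts at hour 2 and finishes at 2 + 5 = hour 7.
After data validation (finishes hour 7, plus 3-hour gap → hour 10), model training can start at hour 10 and finishes at hour 15.
For deployment: data validation (finishes hour 7, plus 3-hour gap → hour 10); model training (finishes hour 15). Taking the maximum gives a start of hour 15, and it finishes at 15 + 4 = hour 19.
After model training (finishes hour 15), evaluation can start at hour 15 and finishes at hour 22.
Calibration waits on evaluation (finishes hour 22, plus 1-hour gap → hour 23), so it starts at hour 23 and finishes at 23 + 8 = hour 31.
All tasks are finished once the last one completes. Finish times: Data validation at 7, Feature extraction at 9, Model training at 15, Evaluation at 22, Calibration at 31, Deployment at 19. The latest is hour 31.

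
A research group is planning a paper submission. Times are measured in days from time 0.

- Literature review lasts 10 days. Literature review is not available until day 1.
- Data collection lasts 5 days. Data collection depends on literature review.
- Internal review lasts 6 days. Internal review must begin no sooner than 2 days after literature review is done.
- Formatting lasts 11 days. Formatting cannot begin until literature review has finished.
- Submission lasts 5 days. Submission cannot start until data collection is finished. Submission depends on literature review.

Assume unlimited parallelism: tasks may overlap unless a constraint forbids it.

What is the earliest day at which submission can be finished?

21

Literature review waits on its own release at day 1, so it starts at day 1 and finishes at 1 + 10 = day 11.
Data collection cannot begin until literature review (finishes day 11). It runs from day 11 to 11 + 5 = day 16.
For submission: data collection (finishes day 16); literature review (finishes day 11). Taking the maximum gives a start of day 16, and it finishes at 16 + 5 = day 21.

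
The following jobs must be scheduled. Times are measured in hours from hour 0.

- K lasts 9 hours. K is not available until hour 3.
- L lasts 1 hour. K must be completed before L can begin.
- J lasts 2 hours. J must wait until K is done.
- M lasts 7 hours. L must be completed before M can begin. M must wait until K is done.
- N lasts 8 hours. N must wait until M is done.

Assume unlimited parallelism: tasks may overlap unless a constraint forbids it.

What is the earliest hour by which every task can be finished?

After its own release at hour 3, K can start at hour 3 and finishes at hour 12.
L waits on K (finishes hour 12), so it starts at hour 12 and finishes at 12 + 1 = hour 13.
M has to wait for L (finishes hour 13); K (finishes hour 12). The latest of these is hour 13, so M runs hour 13 to 13 + 7 = hour 20.
After M (finishes hour 20), N can start at hour 20 and finishes at hour 28.
J waits on K (finishes hour 12), so it starts at hour 12 and finishes at 12 + 2 = hour 14.
All tasks are finished once the last one completes. Finish times: J at 14, K at 12, L at 13, M at 20, N at 28. The latest is hour 28.

28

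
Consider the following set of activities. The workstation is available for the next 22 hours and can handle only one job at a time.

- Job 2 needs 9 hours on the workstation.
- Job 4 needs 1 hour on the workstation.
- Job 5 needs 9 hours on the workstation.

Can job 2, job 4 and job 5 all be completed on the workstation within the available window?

Yes

Running back to back, the jobs need 9 + 1 + 9 = 19 hours on the workstation.
Since 19 ≤ 22, they fit within the window.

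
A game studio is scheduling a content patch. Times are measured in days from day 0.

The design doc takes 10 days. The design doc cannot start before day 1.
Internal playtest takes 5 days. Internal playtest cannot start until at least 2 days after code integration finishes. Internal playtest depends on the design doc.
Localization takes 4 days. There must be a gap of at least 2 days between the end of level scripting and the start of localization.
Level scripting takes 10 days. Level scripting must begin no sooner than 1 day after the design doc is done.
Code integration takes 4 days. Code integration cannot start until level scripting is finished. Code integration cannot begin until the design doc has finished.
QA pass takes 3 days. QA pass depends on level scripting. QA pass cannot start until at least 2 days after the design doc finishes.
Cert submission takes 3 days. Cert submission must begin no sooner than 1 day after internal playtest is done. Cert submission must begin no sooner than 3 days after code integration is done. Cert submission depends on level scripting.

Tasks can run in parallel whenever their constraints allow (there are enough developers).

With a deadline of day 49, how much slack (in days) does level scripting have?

After its own release at day 1, the design doc can start at day 1 and finishes at day 11.
After the design doc (finishes day 11, plus 1-day gap → day 12), level scripting can start at day 12 and finishes at day 22.

Working backward from the deadline:
Nothing follows cert submission; the deadline of day 49 is its only limit. It must start by 49 − 3 = day 46.
Internal playtest must finish before cert submission (must start by day 46, minus 1-day gap → day 45). With a 5-day duration, internal playtest must start by 45 − 5 = day 40.
Code integration has several dependents: internal playtest (must start by day 40, minus 2-day gap → day 38); cert submission (must start by day 46, minus 3-day gap → day 43). The earliest of those limits is day 38, so code integration must start by 38 − 4 = day 34.
Localization has no dependents, so it just needs to finish by day 49. Starting by 49 − 4 = day 45 achieves that.
To finish by day 49, QA pass (duration 3) must start no later than day 46.
For level scripting: code integration (must start by day 34); localization (must start by day 45, minus 2-day gap → day 43); QA pass (must start by day 46); cert submission (must start by day 46). The most restrictive is day 34; with a 10-day duration, level scripting must start by day 24.
So level scripting can start as early as day 12 and as late as day 24, giving 24 − 12 = 12 days of slack.

12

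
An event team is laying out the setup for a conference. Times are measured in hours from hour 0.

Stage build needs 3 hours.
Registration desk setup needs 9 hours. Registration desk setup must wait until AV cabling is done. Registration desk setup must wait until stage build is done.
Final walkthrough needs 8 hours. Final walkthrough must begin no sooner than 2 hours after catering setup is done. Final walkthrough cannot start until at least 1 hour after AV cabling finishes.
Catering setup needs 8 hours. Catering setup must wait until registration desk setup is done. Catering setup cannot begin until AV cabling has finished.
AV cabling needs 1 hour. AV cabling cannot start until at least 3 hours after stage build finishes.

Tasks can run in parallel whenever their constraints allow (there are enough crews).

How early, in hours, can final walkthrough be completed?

34

Stage build has no prerequisites, so it starts at hour 0 and finishes at hour 3.
AV cabling cannot begin until stage build (finishes hour 3, plus 3-hour gap → hour 6). It runs from hour 6 to 6 + 1 = hour 7.
For registration desk setup: AV cabling (finishes hour 7); stage build (finishes hour 3). Taking the maximum gives a start of hour 7, and it finishes at 7 + 9 = hour 16.
For catering setup: registration desk setup (finishes hour 16); AV cabling (finishes hour 7). Taking the maximum gives a start of hour 16, and it finishes at 16 + 8 = hour 24.
Final walkthrough needs all of catering setup (finishes hour 24, plus 2-hour gap → hour 26); AV cabling (finishes hour 7, plus 1-hour gap → hour 8). That puts its earliest start at hour 26; it finishes at 26 + 8 = hour 34.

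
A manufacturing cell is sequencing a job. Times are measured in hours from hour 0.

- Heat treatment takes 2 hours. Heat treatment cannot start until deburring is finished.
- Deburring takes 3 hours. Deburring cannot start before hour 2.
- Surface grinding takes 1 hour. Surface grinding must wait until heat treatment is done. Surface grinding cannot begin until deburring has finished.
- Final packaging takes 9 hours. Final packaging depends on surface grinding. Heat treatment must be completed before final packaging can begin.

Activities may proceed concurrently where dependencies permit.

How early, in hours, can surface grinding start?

7

Deburring waits on its own release at hour 2, so it starts at hour 2 and finishes at 2 + 3 = hour 5.
After deburring (finishes hour 5), heat treatment can start at hour 5 and finishes at hour 7.
Surface grinding waits on heat treatment (finishes hour 7); deburring (finishes hour 5). The latest of these is hour 7, which is the earliest surface grinding can start.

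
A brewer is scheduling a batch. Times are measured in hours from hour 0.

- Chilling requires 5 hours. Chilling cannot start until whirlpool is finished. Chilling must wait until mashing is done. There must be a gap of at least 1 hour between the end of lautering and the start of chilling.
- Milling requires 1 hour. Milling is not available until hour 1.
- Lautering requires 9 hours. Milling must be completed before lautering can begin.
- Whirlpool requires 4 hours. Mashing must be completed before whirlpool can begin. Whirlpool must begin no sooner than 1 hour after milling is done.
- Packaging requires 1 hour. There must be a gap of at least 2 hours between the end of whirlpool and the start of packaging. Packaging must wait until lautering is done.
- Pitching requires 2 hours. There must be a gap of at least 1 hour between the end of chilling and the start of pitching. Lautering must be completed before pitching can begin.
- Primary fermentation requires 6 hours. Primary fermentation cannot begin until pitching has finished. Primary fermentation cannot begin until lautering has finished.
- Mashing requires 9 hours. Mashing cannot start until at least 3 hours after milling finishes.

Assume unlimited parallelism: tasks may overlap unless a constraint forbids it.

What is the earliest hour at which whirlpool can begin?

14

Milling cannot begin until its own release at hour 1. It runs from hour 1 to 1 + 1 = hour 2.
Mashing cannot begin until milling (finishes hour 2, plus 3-hour gap → hour 5). It runs from hour 5 to 5 + 9 = hour 14.
Whirlpool waits on mashing (finishes hour 14); milling (finishes hour 2, plus 1-hour gap → hour 3). The latest of these is hour 14, which is the earliest whirlpool can start.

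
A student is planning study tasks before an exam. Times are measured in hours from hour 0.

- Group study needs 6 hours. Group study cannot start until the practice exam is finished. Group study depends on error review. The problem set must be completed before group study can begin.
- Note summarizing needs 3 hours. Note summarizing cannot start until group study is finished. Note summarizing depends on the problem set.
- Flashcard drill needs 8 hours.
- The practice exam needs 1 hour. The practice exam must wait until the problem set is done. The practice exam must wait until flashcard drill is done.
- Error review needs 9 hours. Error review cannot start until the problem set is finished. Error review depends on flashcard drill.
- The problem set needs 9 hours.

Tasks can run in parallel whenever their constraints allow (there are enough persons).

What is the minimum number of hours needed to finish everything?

27

Flashcard drill can start immediately at hour 0; it finishes at hour 8.
The problem set has no prerequisites, so it starts at hour 0 and finishes at hour 9.
Error review has to wait for the problem set (finishes hour 9); flashcard drill (finishes hour 8). The latest of these is hour 9, so error review runs hour 9 to 9 + 9 = hour 18.
The practice exam needs all of the problem set (finishes hour 9); flashcard drill (finishes hour 8). That puts its earliest start at hour 9; it finishes at 9 + 1 = hour 10.
Group study needs all of the practice exam (finishes hour 10); error review (finishes hour 18); the problem set (finishes hour 9). That puts its earliest start at hour 18; it finishes at 18 + 6 = hour 24.
Note summarizing cannot start until group study (finishes hour 24); the problem set (finishes hour 9). The controlling bound is hour 24, so note summarizing finishes at 24 + 3 = hour 27.
All tasks are finished once the last one completes. Finish times: The problem set at 9, Flashcard drill at 8, The practice exam at 10, Error review at 18, Group study at 24, Note summarizing at 27. The latest is hour 27.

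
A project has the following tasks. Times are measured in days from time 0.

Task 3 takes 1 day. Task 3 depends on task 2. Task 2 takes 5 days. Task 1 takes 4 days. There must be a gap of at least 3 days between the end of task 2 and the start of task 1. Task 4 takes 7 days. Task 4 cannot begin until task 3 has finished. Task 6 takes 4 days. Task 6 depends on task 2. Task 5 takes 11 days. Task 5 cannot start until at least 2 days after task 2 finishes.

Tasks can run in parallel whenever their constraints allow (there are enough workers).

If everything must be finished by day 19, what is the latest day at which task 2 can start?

To finish by day 19, task 1 (duration 4) must start no later than day 15.
Task 4 has no dependents, so it just needs to finish by day 19. Starting by 19 − 7 = day 12 achieves that.
Since task 4 (must start by day 12) depends on it, task 3 must finish by day 12. Backing off its 1-day duration gives a latest start of day 11.
Nothing follows task 5; the deadline of day 19 is its only limit. It must start by 19 − 11 = day 8.
To finish by day 19, task 6 (duration 4) must start no later than day 15.
Task 2 feeds task 1 (must start by day 15, minus 3-day gap → day 12); task 3 (must start by day 11); task 5 (must start by day 8, minus 2-day gap → day 6); task 6 (must start by day 15). Taking the minimum, task 2 must finish by day 6 and start by 6 − 5 = day 1.

1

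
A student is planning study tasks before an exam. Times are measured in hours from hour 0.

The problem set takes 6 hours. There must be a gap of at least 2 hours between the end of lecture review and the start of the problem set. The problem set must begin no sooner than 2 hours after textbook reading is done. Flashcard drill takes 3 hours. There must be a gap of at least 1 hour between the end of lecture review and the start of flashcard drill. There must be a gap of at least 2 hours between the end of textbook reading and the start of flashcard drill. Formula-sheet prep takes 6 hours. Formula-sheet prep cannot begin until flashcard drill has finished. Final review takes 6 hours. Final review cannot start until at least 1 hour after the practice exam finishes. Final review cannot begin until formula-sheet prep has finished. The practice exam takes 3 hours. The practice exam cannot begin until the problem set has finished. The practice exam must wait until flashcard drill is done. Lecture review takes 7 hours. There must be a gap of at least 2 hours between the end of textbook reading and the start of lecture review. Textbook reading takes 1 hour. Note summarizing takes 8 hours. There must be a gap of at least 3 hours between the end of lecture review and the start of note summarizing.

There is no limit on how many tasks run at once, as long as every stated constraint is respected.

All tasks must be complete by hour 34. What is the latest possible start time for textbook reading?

6

Final review must finish by hour 34; it takes 6 hours, so it must start by 34 − 6 = hour 28.
The practice exam must finish before final review (must start by hour 28, minus 1-hour gap → hour 27). With a 3-hour duration, the practice exam must start by 27 − 3 = hour 24.
The problem set must finish before the practice exam (must start by hour 24). With a 6-hour duration, the problem set must start by 24 − 6 = hour 18.
Formula-sheet prep must finish before final review (must start by hour 28). With a 6-hour duration, formula-sheet prep must start by 28 − 6 = hour 22.
Flashcard drill has several dependents: the practice exam (must start by hour 24); formula-sheet prep (must start by hour 22). The earliest of those limits is hour 22, so flashcard drill must start by 22 − 3 = hour 19.
Nothing follows note summarizing; the deadline of hour 34 is its only limit. It must start by 34 − 8 = hour 26.
Lecture review feeds the problem set (must start by hour 18, minus 2-hour gap → hour 16); flashcard drill (must start by hour 19, minus 1-hour gap → hour 18); note summarizing (must start by hour 26, minus 3-hour gap → hour 23). Taking the minimum, lecture review must finish by hour 16 and start by 16 − 7 = hour 9.
Textbook reading must finish in time for lecture review (must start by hour 9, minus 2-hour gap → hour 7); the problem set (must start by hour 18, minus 2-hour gap → hour 16); flashcard drill (must start by hour 19, minus 2-hour gap → hour 17). The tightest is hour 7, so textbook reading must start by 7 − 1 = hour 6.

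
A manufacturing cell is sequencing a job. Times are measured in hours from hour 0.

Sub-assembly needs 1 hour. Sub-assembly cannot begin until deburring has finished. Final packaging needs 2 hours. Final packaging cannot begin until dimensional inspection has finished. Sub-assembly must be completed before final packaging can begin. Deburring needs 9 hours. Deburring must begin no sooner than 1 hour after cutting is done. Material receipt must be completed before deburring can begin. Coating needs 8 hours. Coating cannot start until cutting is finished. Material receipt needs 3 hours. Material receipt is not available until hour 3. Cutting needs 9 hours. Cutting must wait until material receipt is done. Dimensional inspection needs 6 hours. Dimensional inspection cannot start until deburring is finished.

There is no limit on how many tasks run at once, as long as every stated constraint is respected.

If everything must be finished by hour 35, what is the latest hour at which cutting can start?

8

To finish by hour 35, final packaging (duration 2) must start no later than hour 33.
Dimensional inspection must finish before final packaging (must start by hour 33). With a 6-hour duration, dimensional inspection must start by 33 − 6 = hour 27.
Sub-assembly has to be done before final packaging (must start by hour 33). That means finishing by hour 33, i.e. starting by 33 − 1 = hour 32.
Deburring must finish in time for dimensional inspection (must start by hour 27); sub-assembly (must start by hour 32). The tightest is hour 27, so deburring must start by 27 − 9 = hour 18.
To finish by hour 35, coating (duration 8) must start no later than hour 27.
Cutting feeds deburring (must start by hour 18, minus 1-hour gap → hour 17); coating (must start by hour 27). Taking the minimum, cutting must finish by hour 17 and start by 17 − 9 = hour 8.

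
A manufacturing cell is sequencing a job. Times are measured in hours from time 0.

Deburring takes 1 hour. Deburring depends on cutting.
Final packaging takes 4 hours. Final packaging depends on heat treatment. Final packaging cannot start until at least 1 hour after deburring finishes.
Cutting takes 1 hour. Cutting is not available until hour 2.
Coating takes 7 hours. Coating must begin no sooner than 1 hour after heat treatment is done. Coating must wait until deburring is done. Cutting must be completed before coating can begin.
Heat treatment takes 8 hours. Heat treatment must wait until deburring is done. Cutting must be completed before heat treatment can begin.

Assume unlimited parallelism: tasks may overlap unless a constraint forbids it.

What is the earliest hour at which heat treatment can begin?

Cutting cannot begin until its own release at hour 2. It runs from hour 2 to 2 + 1 = hour 3.
Deburring waits on cutting (finishes hour 3), so it starts at hour 3 and finishes at 3 + 1 = hour 4.
Heat treatment waits on deburring (finishes hour 4); cutting (finishes hour 3). The latest of these is hour 4, which is the earliest heat treatment can start.

4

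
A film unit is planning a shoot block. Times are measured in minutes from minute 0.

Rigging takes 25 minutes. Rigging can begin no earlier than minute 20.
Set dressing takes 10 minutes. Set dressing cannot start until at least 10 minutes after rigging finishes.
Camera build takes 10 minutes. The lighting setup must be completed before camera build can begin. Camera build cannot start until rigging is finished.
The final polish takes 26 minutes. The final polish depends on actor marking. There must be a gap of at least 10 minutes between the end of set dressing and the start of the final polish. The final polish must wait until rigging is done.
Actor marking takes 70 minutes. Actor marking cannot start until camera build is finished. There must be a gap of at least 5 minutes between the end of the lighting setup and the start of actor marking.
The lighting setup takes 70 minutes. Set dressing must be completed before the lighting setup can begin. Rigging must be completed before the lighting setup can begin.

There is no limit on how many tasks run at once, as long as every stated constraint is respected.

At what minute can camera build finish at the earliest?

Rigging waits on its own release at minute 20, so it starts at minute 20 and finishes at 20 + 25 = minute 45.
Set dressing cannot begin until rigging (finishes minute 45, plus 10-minute gap → minute 55). It runs from minute 55 to 55 + 10 = minute 65.
The lighting setup has to wait for set dressing (finishes minute 65); rigging (finishes minute 45). The latest of these is minute 65, so the lighting setup runs minute 65 to 65 + 70 = minute 135.
For camera build: the lighting setup (finishes minute 135); rigging (finishes minute 45). Taking the maximum gives a start of minute 135, and it finishes at 135 + 10 = minute 145.

145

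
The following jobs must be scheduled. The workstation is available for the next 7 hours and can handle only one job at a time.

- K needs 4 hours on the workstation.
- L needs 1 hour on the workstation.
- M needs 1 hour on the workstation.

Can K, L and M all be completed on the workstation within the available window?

Running back to back, the jobs need 4 + 1 + 1 = 6 hours on the workstation.
Since 6 ≤ 7, they fit within the window.

Yes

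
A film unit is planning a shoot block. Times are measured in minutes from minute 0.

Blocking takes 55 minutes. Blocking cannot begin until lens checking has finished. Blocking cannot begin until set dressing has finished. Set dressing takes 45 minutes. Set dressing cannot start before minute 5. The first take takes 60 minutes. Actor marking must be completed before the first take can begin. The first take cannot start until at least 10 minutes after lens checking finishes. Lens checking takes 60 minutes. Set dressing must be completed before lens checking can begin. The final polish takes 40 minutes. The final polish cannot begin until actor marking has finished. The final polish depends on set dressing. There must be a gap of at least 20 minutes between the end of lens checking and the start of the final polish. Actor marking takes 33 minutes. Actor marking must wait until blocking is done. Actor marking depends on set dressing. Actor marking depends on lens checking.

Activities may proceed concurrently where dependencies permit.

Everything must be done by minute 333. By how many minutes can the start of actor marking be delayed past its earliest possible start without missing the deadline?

Set dressing waits on its own release at minute 5, so it starts at minute 5 and finishes at 5 + 45 = minute 50.
Lens checking cannot begin until set dressing (finishes minute 50). It runs from minute 50 to 50 + 60 = minute 110.
Blocking cannot start until lens checking (finishes minute 110); set dressing (finishes minute 50). The controlling bound is minute 110, so blocking finishes at 110 + 55 = minute 165.
Actor marking needs all of blocking (finishes minute 165); set dressing (finishes minute 50); lens checking (finishes minute 110). That puts its earliest start at minute 165; it finishes at 165 + 33 = minute 198.

Working backward from the deadline:
Nothing follows the final polish; the deadline of minute 333 is its only limit. It must start by 333 − 40 = minute 293.
Nothing follows the first take; the deadline of minute 333 is its only limit. It must start by 333 − 60 = minute 273.
For actor marking: the final polish (must start by minute 293); the first take (must start by minute 273). The most restrictive is minute 273; with a 33-minute duration, actor marking must start by minute 240.
So actor marking can start as early as minute 165 and as late as minute 240, giving 240 − 165 = 75 minutes of slack.

75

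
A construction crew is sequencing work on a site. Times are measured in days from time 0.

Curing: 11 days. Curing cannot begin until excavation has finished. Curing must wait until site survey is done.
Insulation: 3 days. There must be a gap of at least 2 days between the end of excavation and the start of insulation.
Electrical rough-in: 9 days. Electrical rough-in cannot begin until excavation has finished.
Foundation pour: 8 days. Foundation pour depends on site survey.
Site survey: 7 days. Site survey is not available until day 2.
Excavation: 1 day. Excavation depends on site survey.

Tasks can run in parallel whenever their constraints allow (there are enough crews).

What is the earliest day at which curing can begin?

Site survey cannot begin until its own release at day 2. It runs from day 2 to 2 + 7 = day 9.
Excavation waits on site survey (finishes day 9), so it starts at day 9 and finishes at 9 + 1 = day 10.
Curing waits on excavation (finishes day 10); site survey (finishes day 9). The latest of these is day 10, which is the earliest curing can start.

10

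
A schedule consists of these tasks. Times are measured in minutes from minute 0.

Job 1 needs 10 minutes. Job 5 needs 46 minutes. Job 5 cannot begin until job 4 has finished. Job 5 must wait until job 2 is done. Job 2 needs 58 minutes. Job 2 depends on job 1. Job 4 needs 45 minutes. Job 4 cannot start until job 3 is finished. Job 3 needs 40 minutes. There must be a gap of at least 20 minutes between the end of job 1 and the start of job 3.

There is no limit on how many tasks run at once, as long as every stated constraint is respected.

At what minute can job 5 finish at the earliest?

Job 1 can start immediately at minute 0; it finishes at minute 10.
Job 3 cannot begin until job 1 (finishes minute 10, plus 20-minute gap → minute 30). It runs from minute 30 to 30 + 40 = minute 70.
Job 4 waits on job 3 (finishes minute 70), so it starts at minute 70 and finishes at 70 + 45 = minute 115.
Job 2 waits on job 1 (finishes minute 10), so it starts at minute 10 and finishes at 10 + 58 = minute 68.
Job 5 needs all of job 4 (finishes minute 115); job 2 (finishes minute 68). That puts its earliest start at minute 115; it finishes at 115 + 46 = minute 161.

161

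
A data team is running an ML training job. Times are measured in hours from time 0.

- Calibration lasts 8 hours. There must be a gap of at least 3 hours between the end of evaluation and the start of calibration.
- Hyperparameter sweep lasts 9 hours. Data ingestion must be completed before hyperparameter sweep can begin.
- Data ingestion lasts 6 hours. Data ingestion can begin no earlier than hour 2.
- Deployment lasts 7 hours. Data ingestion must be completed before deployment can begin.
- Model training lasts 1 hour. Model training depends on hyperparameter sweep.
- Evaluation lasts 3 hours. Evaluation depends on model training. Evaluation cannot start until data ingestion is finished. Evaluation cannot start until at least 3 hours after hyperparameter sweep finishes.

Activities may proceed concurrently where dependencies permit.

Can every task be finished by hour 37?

After its own release at hour 2, data ingestion can start at hour 2 and finishes at hour 8.
After data ingestion (finishes hour 8), deployment can start at hour 8 and finishes at hour 15.
Hyperparameter sweep waits on data ingestion (finishes hour 8), so it starts at hour 8 and finishes at 8 + 9 = hour 17.
Model training cannot begin until hyperparameter sweep (finishes hour 17). It runs from hour 17 to 17 + 1 = hour 18.
Evaluation needs all of model training (finishes hour 18); data ingestion (finishes hour 8); hyperparameter sweep (finishes hour 17, plus 3-hour gap → hour 20). That puts its earliest start at hour 20; it finishes at 20 + 3 = hour 23.
After evaluation (finishes hour 23, plus 3-hour gap → hour 26), calibration can start at hour 26 and finishes at hour 34.
Every task is finished by hour 34, which is no later than the deadline of 37, so the schedule is feasible.

Yes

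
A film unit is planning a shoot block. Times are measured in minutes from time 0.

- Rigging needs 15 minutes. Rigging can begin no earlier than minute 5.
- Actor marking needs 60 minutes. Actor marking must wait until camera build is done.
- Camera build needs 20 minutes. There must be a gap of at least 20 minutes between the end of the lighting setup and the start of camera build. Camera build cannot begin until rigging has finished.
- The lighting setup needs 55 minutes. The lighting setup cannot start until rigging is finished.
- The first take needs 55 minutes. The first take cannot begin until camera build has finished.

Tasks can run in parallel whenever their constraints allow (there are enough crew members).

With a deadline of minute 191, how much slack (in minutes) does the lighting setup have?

Rigging cannot begin until its own release at minute 5. It runs from minute 5 to 5 + 15 = minute 20.
The lighting setup waits on rigging (finishes minute 20), so it starts at minute 20 and finishes at 20 + 55 = minute 75.

Working backward from the deadline:
Actor marking has no dependents, so it just needs to finish by minute 191. Starting by 191 − 60 = minute 131 achieves that.
To finish by minute 191, the first take (duration 55) must start no later than minute 136.
Camera build must finish in time for actor marking (must start by minute 131); the first take (must start by minute 136). The tightest is minute 131, so camera build must start by 131 − 20 = minute 111.
The lighting setup feeds into camera build (must start by minute 111, minus 20-minute gap → minute 91); so the lighting setup must finish by minute 91 and therefore start by minute 36.
So the lighting setup can start as early as minute 20 and as late as minute 36, giving 36 − 20 = 16 minutes of slack.

16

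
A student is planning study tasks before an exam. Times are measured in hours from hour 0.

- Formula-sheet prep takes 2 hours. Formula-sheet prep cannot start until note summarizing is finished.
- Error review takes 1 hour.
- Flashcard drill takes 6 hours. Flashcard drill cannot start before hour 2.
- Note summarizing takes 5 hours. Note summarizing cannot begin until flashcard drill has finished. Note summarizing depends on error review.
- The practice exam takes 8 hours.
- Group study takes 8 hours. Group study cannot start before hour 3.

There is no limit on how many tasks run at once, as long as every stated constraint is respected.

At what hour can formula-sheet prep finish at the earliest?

Error review can start immediately at hour 0; it finishes at hour 1.
Flashcard drill cannot begin until its own release at hour 2. It runs from hour 2 to 2 + 6 = hour 8.
For note summarizing: flashcard drill (finishes hour 8); error review (finishes hour 1). Taking the maximum gives a start of hour 8, and it finishes at 8 + 5 = hour 13.
After note summarizing (finishes hour 13), formula-sheet prep can start at hour 13 and finishes at hour 15.

15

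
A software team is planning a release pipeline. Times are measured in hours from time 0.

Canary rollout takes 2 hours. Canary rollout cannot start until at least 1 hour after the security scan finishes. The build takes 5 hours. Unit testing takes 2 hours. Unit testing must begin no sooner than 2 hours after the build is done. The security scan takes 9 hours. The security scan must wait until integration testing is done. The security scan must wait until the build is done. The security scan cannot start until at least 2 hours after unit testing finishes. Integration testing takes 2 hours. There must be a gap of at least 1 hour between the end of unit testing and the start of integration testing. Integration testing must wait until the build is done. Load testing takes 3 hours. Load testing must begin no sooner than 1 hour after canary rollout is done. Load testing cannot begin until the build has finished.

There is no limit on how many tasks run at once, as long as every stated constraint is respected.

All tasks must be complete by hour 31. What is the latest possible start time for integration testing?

13

Load testing has no dependents, so it just needs to finish by hour 31. Starting by 31 − 3 = hour 28 achieves that.
Canary rollout must finish before load testing (must start by hour 28, minus 1-hour gap → hour 27). With a 2-hour duration, canary rollout must start by 27 − 2 = hour 25.
The security scan has to be done before canary rollout (must start by hour 25, minus 1-hour gap → hour 24). That means finishing by hour 24, i.e. starting by 24 − 9 = hour 15.
Integration testing must finish before the security scan (must start by hour 15). With a 2-hour duration, integration testing must start by 15 − 2 = hour 13.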